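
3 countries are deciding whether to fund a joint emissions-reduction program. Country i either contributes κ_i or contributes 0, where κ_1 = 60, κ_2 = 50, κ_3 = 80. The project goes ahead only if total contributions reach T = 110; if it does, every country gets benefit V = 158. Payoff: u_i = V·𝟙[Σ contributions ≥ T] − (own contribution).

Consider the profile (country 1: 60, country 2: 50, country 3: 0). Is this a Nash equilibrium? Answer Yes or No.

Yes

Total = 110 ≥ 110: provided.
Country 1 (pledges 60, payoff 98): dropping to 0 → total 50, payoff 0. No gain.
Country 2 (pledges 50, payoff 108): dropping to 0 → total 60, payoff 0. No gain.
Country 3 (pledges 0, payoff 158): pledging 80 → total 190, payoff 78. No gain.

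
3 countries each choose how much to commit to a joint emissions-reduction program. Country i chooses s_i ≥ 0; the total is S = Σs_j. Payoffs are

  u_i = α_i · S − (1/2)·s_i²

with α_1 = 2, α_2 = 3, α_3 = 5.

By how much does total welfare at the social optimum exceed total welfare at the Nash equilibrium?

69

Country i's FOC: ∂u_i/∂s_i = α_i − s_i = 0, so s_i* = α_i.
NE contributions = (2, 3, 5); S = 10.
W^NE = (Σα)·S − ½Σα_i² = 10² − ½·38 = 81.
Planner sets s_i = Σα_j = 10 for every i, so S^SO = 3·10 = 30.
W^SO = (Σα)·S^SO − ½·3·(Σα)² = (3/2)·10² = 150.
Deadweight loss = W^SO − W^NE = 69.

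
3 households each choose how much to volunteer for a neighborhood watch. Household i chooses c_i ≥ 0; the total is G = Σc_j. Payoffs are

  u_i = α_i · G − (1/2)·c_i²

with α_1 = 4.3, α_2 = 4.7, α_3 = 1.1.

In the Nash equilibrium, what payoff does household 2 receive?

36.425

Household i's FOC: ∂u_i/∂c_i = α_i − c_i = 0, so c_i* = α_i.
NE contributions = (4.3, 4.7, 1.1); G = 10.1.
u_2 = α_2·G − ½·(c_2)² = 4.7·10.1 − ½·4.7² = 36.425.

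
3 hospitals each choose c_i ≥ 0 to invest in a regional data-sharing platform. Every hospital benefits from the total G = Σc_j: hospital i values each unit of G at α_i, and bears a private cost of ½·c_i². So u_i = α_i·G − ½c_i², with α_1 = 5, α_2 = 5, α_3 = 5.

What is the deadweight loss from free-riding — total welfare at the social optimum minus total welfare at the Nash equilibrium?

Hospital i's FOC: ∂u_i/∂c_i = α_i − c_i = 0, so c_i* = α_i.
NE contributions = (5, 5, 5); G = 15.
W^NE = (Σα)·G − ½Σα_i² = 15² − ½·75 = 187.5.
Planner sets c_i = Σα_j = 15 for every i, so G^SO = 3·15 = 45.
W^SO = (Σα)·G^SO − ½·3·(Σα)² = (3/2)·15² = 337.5.
Deadweight loss = W^SO − W^NE = 150.

150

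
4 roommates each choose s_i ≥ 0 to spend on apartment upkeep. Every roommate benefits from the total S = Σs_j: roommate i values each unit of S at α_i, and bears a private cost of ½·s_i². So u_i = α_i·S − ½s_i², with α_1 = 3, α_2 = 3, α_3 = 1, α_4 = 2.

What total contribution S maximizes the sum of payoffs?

36

Planner FOC: ∂(Σu_j)/∂s_i = (Σα_j) − s_i = 0, so s_i^SO = Σα_j = 9 for every i; S^SO = 36.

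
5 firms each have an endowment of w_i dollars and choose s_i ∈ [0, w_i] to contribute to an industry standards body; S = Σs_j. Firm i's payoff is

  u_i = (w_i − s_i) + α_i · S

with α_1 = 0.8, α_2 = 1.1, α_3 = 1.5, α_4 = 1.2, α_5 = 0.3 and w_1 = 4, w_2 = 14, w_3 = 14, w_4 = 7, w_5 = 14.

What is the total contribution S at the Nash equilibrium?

35

∂u_i/∂s_i = α_i − 1, so firm i contributes w_i if α_i > 1, else 0.
α_i > 1 for i ∈ {2, 3, 4}; NE contributions (0, 14, 14, 7, 0), S = 35.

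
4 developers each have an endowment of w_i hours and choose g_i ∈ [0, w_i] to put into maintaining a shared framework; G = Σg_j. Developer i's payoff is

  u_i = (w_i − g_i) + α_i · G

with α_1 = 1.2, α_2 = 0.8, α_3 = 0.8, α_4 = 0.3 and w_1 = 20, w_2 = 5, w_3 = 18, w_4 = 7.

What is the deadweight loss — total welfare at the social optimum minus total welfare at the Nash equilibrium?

∂u_i/∂g_i = α_i − 1, so developer i contributes w_i if α_i > 1, else 0.
α_i > 1 for i ∈ {1}; NE contributions (20, 0, 0, 0), G = 20.
W^NE = Σw_i − G^NE + (Σα_i)·G^NE = 50 + 2.1·20 = 92.
Planner: ∂(Σu_j)/∂g_i = Σα_j − 1 = 2.1 > 0, so everyone contributes w_i; G^SO = 50, W^SO = 50 + 2.1·50 = 155.
Deadweight loss = 63.

63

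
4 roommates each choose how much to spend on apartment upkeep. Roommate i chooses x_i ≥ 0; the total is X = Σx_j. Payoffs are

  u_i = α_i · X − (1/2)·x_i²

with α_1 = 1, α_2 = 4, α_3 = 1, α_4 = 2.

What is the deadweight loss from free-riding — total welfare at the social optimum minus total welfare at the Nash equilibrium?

Roommate i's FOC: ∂u_i/∂x_i = α_i − x_i = 0, so x_i* = α_i.
NE contributions = (1, 4, 1, 2); X = 8.
W^NE = (Σα)·X − ½Σα_i² = 8² − ½·22 = 53.
Planner sets x_i = Σα_j = 8 for every i, so X^SO = 4·8 = 32.
W^SO = (Σα)·X^SO − ½·4·(Σα)² = (4/2)·8² = 128.
Deadweight loss = W^SO − W^NE = 75.

75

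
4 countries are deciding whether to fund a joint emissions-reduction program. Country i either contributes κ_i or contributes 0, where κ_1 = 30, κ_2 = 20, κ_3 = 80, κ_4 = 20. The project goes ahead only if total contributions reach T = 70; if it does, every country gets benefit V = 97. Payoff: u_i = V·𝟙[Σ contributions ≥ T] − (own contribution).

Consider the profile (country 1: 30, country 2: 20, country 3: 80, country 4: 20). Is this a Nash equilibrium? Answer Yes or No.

Total = 150 ≥ 70: provided.
Country 1 (pledges 30, payoff 67): dropping to 0 → total 120, payoff 97. Profitable deviation.

No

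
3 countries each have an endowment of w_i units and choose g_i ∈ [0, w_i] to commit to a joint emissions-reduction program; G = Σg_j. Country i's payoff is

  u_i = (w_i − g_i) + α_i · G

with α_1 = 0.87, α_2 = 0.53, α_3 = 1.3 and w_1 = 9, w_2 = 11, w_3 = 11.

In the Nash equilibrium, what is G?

∂u_i/∂g_i = α_i − 1, so country i contributes w_i if α_i > 1, else 0.
α_i > 1 for i ∈ {3}; NE contributions (0, 0, 11), G = 11.

11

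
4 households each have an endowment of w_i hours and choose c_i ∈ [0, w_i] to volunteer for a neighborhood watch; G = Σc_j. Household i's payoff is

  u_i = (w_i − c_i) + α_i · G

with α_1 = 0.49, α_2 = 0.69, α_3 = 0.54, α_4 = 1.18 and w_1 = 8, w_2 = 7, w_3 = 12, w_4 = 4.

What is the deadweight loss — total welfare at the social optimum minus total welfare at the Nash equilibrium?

∂u_i/∂c_i = α_i − 1, so household i contributes w_i if α_i > 1, else 0.
α_i > 1 for i ∈ {4}; NE contributions (0, 0, 0, 4), G = 4.
W^NE = Σw_i − G^NE + (Σα_i)·G^NE = 31 + 1.9·4 = 38.6.
Planner: ∂(Σu_j)/∂c_i = Σα_j − 1 = 1.9 > 0, so everyone contributes w_i; G^SO = 31, W^SO = 31 + 1.9·31 = 89.9.
Deadweight loss = 51.3.

51.3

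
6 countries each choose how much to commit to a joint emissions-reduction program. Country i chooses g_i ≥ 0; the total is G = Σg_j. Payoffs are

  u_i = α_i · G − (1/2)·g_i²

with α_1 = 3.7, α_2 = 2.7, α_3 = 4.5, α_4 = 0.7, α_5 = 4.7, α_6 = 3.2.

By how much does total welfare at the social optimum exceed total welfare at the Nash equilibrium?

Country i's FOC: ∂u_i/∂g_i = α_i − g_i = 0, so g_i* = α_i.
NE contributions = (3.7, 2.7, 4.5, 0.7, 4.7, 3.2); G = 19.5.
W^NE = (Σα)·G − ½Σα_i² = 19.5² − ½·74.05 = 343.225.
Planner sets g_i = Σα_j = 19.5 for every i, so G^SO = 6·19.5 = 117.
W^SO = (Σα)·G^SO − ½·6·(Σα)² = (6/2)·19.5² = 1140.75.
Deadweight loss = W^SO − W^NE = 797.525.

797.525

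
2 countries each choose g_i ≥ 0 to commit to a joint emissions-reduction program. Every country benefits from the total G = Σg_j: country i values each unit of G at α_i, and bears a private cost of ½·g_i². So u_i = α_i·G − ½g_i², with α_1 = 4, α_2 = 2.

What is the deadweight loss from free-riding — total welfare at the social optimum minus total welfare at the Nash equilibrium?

Country i's FOC: ∂u_i/∂g_i = α_i − g_i = 0, so g_i* = α_i.
NE contributions = (4, 2); G = 6.
W^NE = (Σα)·G − ½Σα_i² = 6² − ½·20 = 26.
Planner sets g_i = Σα_j = 6 for every i, so G^SO = 2·6 = 12.
W^SO = (Σα)·G^SO − ½·2·(Σα)² = (2/2)·6² = 36.
Deadweight loss = W^SO − W^NE = 10.

10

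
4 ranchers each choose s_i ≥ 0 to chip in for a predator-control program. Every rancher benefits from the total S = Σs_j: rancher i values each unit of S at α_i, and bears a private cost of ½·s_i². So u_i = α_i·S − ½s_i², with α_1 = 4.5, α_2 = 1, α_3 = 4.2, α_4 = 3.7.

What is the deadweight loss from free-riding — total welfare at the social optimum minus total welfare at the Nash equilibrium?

205.85

Rancher i's FOC: ∂u_i/∂s_i = α_i − s_i = 0, so s_i* = α_i.
NE contributions = (4.5, 1, 4.2, 3.7); S = 13.4.
W^NE = (Σα)·S − ½Σα_i² = 13.4² − ½·52.58 = 153.27.
Planner sets s_i = Σα_j = 13.4 for every i, so S^SO = 4·13.4 = 53.6.
W^SO = (Σα)·S^SO − ½·4·(Σα)² = (4/2)·13.4² = 359.12.
Deadweight loss = W^SO − W^NE = 205.85.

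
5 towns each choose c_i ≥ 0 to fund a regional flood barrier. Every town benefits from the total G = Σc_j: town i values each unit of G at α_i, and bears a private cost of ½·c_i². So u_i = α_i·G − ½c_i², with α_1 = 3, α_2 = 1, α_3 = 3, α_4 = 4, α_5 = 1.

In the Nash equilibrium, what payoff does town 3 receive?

31.5

Town i's FOC: ∂u_i/∂c_i = α_i − c_i = 0, so c_i* = α_i.
NE contributions = (3, 1, 3, 4, 1); G = 12.
u_3 = α_3·G − ½·(c_3)² = 3·12 − ½·3² = 31.5.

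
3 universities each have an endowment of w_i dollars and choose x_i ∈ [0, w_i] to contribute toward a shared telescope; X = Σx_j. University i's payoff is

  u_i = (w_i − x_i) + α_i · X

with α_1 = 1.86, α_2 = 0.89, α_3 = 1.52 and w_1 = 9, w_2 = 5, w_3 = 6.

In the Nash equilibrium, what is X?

∂u_i/∂x_i = α_i − 1, so university i contributes w_i if α_i > 1, else 0.
α_i > 1 for i ∈ {1, 3}; NE contributions (9, 0, 6), X = 15.

15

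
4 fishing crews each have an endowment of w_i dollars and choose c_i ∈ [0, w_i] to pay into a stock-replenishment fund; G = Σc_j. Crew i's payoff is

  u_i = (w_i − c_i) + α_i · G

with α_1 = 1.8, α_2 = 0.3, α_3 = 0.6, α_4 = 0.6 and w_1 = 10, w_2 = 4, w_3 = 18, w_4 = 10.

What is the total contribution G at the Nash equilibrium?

10

∂u_i/∂c_i = α_i − 1, so crew i contributes w_i if α_i > 1, else 0.
α_i > 1 for i ∈ {1}; NE contributions (10, 0, 0, 0), G = 10.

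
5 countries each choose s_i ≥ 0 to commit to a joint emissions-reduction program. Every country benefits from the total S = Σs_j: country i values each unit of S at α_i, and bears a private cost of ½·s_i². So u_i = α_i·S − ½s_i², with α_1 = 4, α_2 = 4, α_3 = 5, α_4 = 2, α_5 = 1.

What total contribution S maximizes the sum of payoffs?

Planner FOC: ∂(Σu_j)/∂s_i = (Σα_j) − s_i = 0, so s_i^SO = Σα_j = 16 for every i; S^SO = 80.

80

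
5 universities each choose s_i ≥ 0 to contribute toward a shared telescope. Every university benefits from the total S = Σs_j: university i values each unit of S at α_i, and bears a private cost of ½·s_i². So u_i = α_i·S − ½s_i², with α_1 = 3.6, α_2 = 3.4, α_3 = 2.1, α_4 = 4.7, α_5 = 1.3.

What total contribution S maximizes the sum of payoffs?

Planner FOC: ∂(Σu_j)/∂s_i = (Σα_j) − s_i = 0, so s_i^SO = Σα_j = 15.1 for every i; S^SO = 75.5.

75.5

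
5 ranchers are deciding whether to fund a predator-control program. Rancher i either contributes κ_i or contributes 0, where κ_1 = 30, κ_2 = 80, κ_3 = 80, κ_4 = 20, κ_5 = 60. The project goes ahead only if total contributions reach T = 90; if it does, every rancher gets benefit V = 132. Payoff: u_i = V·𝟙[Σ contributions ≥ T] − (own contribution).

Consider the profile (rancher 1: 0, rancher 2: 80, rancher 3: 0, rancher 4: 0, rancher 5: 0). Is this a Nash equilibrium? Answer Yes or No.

No

Total = 80 < 90: not provided.
Rancher 1 (pledges 0, payoff 0): pledging 30 → total 110, payoff 102. Profitable deviation.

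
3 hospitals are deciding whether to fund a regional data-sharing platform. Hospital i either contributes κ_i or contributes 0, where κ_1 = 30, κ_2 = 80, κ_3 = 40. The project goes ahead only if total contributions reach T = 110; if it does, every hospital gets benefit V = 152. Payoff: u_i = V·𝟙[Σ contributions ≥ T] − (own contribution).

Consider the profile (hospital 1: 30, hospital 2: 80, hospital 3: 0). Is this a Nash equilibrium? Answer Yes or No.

Yes

Total = 110 ≥ 110: provided.
Hospital 1 (pledges 30, payoff 122): dropping to 0 → total 80, payoff 0. No gain.
Hospital 2 (pledges 80, payoff 72): dropping to 0 → total 30, payoff 0. No gain.
Hospital 3 (pledges 0, payoff 152): pledging 40 → total 150, payoff 112. No gain.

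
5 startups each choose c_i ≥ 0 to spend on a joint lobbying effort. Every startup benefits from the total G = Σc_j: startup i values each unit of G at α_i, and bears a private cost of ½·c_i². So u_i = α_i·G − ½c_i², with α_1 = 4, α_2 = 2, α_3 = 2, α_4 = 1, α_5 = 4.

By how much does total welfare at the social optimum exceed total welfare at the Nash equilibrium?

Startup i's FOC: ∂u_i/∂c_i = α_i − c_i = 0, so c_i* = α_i.
NE contributions = (4, 2, 2, 1, 4); G = 13.
W^NE = (Σα)·G − ½Σα_i² = 13² − ½·41 = 148.5.
Planner sets c_i = Σα_j = 13 for every i, so G^SO = 5·13 = 65.
W^SO = (Σα)·G^SO − ½·5·(Σα)² = (5/2)·13² = 422.5.
Deadweight loss = W^SO − W^NE = 274.

274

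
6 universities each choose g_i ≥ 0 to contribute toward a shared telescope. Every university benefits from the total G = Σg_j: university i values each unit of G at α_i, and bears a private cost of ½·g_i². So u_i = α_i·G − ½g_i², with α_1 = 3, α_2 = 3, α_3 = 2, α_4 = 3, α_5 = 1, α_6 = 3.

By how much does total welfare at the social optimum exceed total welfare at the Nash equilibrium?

University i's FOC: ∂u_i/∂g_i = α_i − g_i = 0, so g_i* = α_i.
NE contributions = (3, 3, 2, 3, 1, 3); G = 15.
W^NE = (Σα)·G − ½Σα_i² = 15² − ½·41 = 204.5.
Planner sets g_i = Σα_j = 15 for every i, so G^SO = 6·15 = 90.
W^SO = (Σα)·G^SO − ½·6·(Σα)² = (6/2)·15² = 675.
Deadweight loss = W^SO − W^NE = 470.5.

470.5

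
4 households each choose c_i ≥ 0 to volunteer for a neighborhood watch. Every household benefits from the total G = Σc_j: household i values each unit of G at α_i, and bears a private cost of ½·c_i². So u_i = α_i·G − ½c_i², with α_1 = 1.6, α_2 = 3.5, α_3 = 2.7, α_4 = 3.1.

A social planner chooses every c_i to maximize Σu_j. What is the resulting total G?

Planner FOC: ∂(Σu_j)/∂c_i = (Σα_j) − c_i = 0, so c_i^SO = Σα_j = 10.9 for every i; G^SO = 43.6.

43.6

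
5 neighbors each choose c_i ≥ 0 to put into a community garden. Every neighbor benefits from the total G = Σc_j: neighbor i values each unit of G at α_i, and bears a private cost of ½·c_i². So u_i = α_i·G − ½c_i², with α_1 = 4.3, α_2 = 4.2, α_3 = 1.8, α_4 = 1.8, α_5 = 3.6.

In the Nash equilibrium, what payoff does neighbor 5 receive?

Neighbor i's FOC: ∂u_i/∂c_i = α_i − c_i = 0, so c_i* = α_i.
NE contributions = (4.3, 4.2, 1.8, 1.8, 3.6); G = 15.7.
u_5 = α_5·G − ½·(c_5)² = 3.6·15.7 − ½·3.6² = 50.04.

50.04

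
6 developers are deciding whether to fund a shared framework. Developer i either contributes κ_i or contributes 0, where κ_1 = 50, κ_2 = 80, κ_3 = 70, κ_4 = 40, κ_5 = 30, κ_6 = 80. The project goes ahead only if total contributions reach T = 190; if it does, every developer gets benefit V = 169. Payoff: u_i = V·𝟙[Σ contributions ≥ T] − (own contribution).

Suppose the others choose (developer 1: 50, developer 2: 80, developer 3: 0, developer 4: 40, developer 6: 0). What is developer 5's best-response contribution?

30

Others' total = 170. Contributing 30 brings total to 200 ≥ 190: gain V − κ_5 = 139.
Best response: 30.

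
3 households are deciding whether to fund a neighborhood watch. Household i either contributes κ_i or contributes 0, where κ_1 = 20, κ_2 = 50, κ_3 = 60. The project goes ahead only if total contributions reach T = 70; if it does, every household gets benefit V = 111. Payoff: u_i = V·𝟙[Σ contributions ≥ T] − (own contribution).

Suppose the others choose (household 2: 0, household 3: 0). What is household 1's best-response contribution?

Others' total = 0. Even contributing 20 gives 20 < 70: no benefit either way.
Best response: 0.

0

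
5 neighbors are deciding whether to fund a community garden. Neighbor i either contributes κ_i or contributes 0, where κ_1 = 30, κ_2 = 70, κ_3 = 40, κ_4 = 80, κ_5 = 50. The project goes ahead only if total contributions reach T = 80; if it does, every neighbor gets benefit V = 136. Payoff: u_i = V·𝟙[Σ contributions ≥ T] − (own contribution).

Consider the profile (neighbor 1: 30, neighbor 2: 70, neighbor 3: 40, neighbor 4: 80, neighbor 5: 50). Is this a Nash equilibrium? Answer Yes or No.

Total = 270 ≥ 80: provided.
Neighbor 1 (pledges 30, payoff 106): dropping to 0 → total 240, payoff 136. Profitable deviation.

No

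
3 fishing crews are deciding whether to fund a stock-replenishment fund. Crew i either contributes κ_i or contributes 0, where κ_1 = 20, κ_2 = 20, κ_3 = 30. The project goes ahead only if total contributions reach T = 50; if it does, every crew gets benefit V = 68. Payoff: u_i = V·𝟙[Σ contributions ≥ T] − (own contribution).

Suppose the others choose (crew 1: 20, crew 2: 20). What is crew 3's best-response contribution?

30

Others' total = 40. Contributing 30 brings total to 70 ≥ 50: gain V − κ_3 = 38.
Best response: 30.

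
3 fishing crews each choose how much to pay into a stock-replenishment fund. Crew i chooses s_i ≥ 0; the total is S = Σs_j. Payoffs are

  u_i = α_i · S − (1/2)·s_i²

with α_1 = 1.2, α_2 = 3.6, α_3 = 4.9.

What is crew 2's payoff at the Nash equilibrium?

Crew i's FOC: ∂u_i/∂s_i = α_i − s_i = 0, so s_i* = α_i.
NE contributions = (1.2, 3.6, 4.9); S = 9.7.
u_2 = α_2·S − ½·(s_2)² = 3.6·9.7 − ½·3.6² = 28.44.

28.44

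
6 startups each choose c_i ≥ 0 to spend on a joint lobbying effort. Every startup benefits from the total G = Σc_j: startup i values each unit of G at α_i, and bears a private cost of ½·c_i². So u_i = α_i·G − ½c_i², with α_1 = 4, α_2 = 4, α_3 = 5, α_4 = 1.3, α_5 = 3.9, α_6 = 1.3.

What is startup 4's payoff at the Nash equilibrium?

Startup i's FOC: ∂u_i/∂c_i = α_i − c_i = 0, so c_i* = α_i.
NE contributions = (4, 4, 5, 1.3, 3.9, 1.3); G = 19.5.
u_4 = α_4·G − ½·(c_4)² = 1.3·19.5 − ½·1.3² = 24.505.

24.505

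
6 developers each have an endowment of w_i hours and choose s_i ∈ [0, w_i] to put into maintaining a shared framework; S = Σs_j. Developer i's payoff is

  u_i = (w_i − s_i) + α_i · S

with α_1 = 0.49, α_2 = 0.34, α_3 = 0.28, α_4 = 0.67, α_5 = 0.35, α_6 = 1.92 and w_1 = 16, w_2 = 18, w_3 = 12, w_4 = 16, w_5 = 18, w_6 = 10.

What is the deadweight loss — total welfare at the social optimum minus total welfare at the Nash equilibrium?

244

∂u_i/∂s_i = α_i − 1, so developer i contributes w_i if α_i > 1, else 0.
α_i > 1 for i ∈ {6}; NE contributions (0, 0, 0, 0, 0, 10), S = 10.
W^NE = Σw_i − S^NE + (Σα_i)·S^NE = 90 + 3.05·10 = 120.5.
Planner: ∂(Σu_j)/∂s_i = Σα_j − 1 = 3.05 > 0, so everyone contributes w_i; S^SO = 90, W^SO = 90 + 3.05·90 = 364.5.
Deadweight loss = 244.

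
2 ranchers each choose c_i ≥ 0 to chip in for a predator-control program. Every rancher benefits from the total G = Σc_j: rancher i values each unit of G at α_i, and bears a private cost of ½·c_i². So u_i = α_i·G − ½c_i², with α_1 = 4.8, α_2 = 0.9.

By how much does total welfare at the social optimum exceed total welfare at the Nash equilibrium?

11.925

Rancher i's FOC: ∂u_i/∂c_i = α_i − c_i = 0, so c_i* = α_i.
NE contributions = (4.8, 0.9); G = 5.7.
W^NE = (Σα)·G − ½Σα_i² = 5.7² − ½·23.85 = 20.565.
Planner sets c_i = Σα_j = 5.7 for every i, so G^SO = 2·5.7 = 11.4.
W^SO = (Σα)·G^SO − ½·2·(Σα)² = (2/2)·5.7² = 32.49.
Deadweight loss = W^SO − W^NE = 11.925.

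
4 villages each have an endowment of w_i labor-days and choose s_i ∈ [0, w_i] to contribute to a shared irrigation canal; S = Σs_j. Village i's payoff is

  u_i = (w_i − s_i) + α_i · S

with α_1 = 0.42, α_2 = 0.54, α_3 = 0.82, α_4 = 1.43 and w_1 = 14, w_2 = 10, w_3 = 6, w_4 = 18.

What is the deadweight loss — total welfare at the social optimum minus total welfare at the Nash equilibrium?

66.3

∂u_i/∂s_i = α_i − 1, so village i contributes w_i if α_i > 1, else 0.
α_i > 1 for i ∈ {4}; NE contributions (0, 0, 0, 18), S = 18.
W^NE = Σw_i − S^NE + (Σα_i)·S^NE = 48 + 2.21·18 = 87.78.
Planner: ∂(Σu_j)/∂s_i = Σα_j − 1 = 2.21 > 0, so everyone contributes w_i; S^SO = 48, W^SO = 48 + 2.21·48 = 154.08.
Deadweight loss = 66.3.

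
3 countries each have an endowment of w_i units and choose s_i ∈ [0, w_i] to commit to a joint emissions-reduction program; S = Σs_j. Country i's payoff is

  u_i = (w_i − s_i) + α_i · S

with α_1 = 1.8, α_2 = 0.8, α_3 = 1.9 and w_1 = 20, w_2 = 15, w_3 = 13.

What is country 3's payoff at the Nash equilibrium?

∂u_i/∂s_i = α_i − 1, so country i contributes w_i if α_i > 1, else 0.
α_i > 1 for i ∈ {1, 3}; NE contributions (20, 0, 13), S = 33.
u_3 = (13 − 13) + 1.9·33 = 62.7.

62.7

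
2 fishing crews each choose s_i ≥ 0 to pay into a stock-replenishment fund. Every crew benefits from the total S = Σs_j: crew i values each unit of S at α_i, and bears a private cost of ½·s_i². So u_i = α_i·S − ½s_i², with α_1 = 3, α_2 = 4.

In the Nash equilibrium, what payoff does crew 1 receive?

Crew i's FOC: ∂u_i/∂s_i = α_i − s_i = 0, so s_i* = α_i.
NE contributions = (3, 4); S = 7.
u_1 = α_1·S − ½·(s_1)² = 3·7 − ½·3² = 16.5.

16.5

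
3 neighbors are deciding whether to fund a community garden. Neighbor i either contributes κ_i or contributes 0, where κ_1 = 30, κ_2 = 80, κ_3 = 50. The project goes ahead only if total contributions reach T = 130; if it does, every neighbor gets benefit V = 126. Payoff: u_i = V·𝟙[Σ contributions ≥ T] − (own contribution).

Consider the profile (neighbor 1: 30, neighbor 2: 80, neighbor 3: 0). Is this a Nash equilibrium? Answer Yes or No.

Total = 110 < 130: not provided.
Neighbor 1 (pledges 30, payoff -30): dropping to 0 → total 80, payoff 0. Profitable deviation.

No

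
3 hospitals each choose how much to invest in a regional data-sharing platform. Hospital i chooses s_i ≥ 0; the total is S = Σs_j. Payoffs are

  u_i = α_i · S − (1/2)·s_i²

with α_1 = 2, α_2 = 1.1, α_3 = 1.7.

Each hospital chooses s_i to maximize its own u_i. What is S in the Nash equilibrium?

Hospital i's FOC: ∂u_i/∂s_i = α_i − s_i = 0, so s_i* = α_i.
NE contributions = (2, 1.1, 1.7); S = 4.8.

4.8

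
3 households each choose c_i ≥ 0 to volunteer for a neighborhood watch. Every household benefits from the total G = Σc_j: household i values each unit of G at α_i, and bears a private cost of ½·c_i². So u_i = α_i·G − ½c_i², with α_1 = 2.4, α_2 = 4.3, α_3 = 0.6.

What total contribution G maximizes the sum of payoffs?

Planner FOC: ∂(Σu_j)/∂c_i = (Σα_j) − c_i = 0, so c_i^SO = Σα_j = 7.3 for every i; G^SO = 21.9.

21.9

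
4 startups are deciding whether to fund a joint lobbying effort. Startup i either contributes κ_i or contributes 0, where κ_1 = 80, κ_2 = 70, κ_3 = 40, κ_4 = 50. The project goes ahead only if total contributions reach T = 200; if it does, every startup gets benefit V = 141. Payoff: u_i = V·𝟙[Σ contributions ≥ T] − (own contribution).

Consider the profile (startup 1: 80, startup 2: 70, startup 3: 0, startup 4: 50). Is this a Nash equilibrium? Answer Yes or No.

Yes

Total = 200 ≥ 200: provided.
Startup 1 (pledges 80, payoff 61): dropping to 0 → total 120, payoff 0. No gain.
Startup 2 (pledges 70, payoff 71): dropping to 0 → total 130, payoff 0. No gain.
Startup 3 (pledges 0, payoff 141): pledging 40 → total 240, payoff 101. No gain.
Startup 4 (pledges 50, payoff 91): dropping to 0 → total 150, payoff 0. No gain.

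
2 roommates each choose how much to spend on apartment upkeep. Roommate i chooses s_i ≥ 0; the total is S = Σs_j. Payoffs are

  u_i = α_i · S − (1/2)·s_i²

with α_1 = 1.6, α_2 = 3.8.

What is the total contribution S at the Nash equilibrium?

5.4

Roommate i's FOC: ∂u_i/∂s_i = α_i − s_i = 0, so s_i* = α_i.
NE contributions = (1.6, 3.8); S = 5.4.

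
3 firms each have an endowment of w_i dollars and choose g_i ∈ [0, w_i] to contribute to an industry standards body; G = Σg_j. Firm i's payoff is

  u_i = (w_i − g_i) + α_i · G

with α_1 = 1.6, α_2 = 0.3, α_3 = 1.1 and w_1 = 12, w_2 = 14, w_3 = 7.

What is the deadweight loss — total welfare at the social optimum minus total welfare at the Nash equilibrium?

28

∂u_i/∂g_i = α_i − 1, so firm i contributes w_i if α_i > 1, else 0.
α_i > 1 for i ∈ {1, 3}; NE contributions (12, 0, 7), G = 19.
W^NE = Σw_i − G^NE + (Σα_i)·G^NE = 33 + 2·19 = 71.
Planner: ∂(Σu_j)/∂g_i = Σα_j − 1 = 2 > 0, so everyone contributes w_i; G^SO = 33, W^SO = 33 + 2·33 = 99.
Deadweight loss = 28.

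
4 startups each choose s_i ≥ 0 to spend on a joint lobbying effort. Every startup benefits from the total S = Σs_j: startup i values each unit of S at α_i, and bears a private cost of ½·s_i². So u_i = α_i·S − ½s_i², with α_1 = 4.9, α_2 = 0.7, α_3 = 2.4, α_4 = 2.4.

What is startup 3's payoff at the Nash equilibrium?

22.08

Startup i's FOC: ∂u_i/∂s_i = α_i − s_i = 0, so s_i* = α_i.
NE contributions = (4.9, 0.7, 2.4, 2.4); S = 10.4.
u_3 = α_3·S − ½·(s_3)² = 2.4·10.4 − ½·2.4² = 22.08.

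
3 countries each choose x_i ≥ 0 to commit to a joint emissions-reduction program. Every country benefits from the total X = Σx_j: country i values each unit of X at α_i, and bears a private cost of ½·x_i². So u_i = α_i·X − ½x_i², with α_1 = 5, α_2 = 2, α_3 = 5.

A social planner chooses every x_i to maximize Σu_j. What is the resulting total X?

36

Planner FOC: ∂(Σu_j)/∂x_i = (Σα_j) − x_i = 0, so x_i^SO = Σα_j = 12 for every i; X^SO = 36.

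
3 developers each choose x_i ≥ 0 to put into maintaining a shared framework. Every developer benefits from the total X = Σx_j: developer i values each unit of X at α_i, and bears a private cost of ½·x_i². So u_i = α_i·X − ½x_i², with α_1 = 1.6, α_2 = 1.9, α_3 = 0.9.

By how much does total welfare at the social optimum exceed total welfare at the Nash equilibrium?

13.17

Developer i's FOC: ∂u_i/∂x_i = α_i − x_i = 0, so x_i* = α_i.
NE contributions = (1.6, 1.9, 0.9); X = 4.4.
W^NE = (Σα)·X − ½Σα_i² = 4.4² − ½·6.98 = 15.87.
Planner sets x_i = Σα_j = 4.4 for every i, so X^SO = 3·4.4 = 13.2.
W^SO = (Σα)·X^SO − ½·3·(Σα)² = (3/2)·4.4² = 29.04.
Deadweight loss = W^SO − W^NE = 13.17.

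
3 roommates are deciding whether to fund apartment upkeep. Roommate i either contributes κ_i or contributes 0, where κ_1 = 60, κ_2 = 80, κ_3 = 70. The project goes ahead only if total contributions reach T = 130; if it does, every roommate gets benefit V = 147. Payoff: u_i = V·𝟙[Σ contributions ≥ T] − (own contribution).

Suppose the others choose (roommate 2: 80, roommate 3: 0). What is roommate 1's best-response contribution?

60

Others' total = 80. Contributing 60 brings total to 140 ≥ 130: gain V − κ_1 = 87.
Best response: 60.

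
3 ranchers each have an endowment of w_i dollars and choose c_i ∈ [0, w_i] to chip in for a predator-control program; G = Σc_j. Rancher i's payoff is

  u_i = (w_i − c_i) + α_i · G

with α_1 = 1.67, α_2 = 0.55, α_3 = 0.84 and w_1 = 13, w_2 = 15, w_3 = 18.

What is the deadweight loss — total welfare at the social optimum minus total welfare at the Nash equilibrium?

67.98

∂u_i/∂c_i = α_i − 1, so rancher i contributes w_i if α_i > 1, else 0.
α_i > 1 for i ∈ {1}; NE contributions (13, 0, 0), G = 13.
W^NE = Σw_i − G^NE + (Σα_i)·G^NE = 46 + 2.06·13 = 72.78.
Planner: ∂(Σu_j)/∂c_i = Σα_j − 1 = 2.06 > 0, so everyone contributes w_i; G^SO = 46, W^SO = 46 + 2.06·46 = 140.76.
Deadweight loss = 67.98.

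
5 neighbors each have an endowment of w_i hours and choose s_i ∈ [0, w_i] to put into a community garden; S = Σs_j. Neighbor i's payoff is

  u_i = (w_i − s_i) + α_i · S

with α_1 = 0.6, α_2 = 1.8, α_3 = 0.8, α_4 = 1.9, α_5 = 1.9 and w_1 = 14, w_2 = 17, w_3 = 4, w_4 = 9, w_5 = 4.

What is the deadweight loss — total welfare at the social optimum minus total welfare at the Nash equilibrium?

∂u_i/∂s_i = α_i − 1, so neighbor i contributes w_i if α_i > 1, else 0.
α_i > 1 for i ∈ {2, 4, 5}; NE contributions (0, 17, 0, 9, 4), S = 30.
W^NE = Σw_i − S^NE + (Σα_i)·S^NE = 48 + 6·30 = 228.
Planner: ∂(Σu_j)/∂s_i = Σα_j − 1 = 6 > 0, so everyone contributes w_i; S^SO = 48, W^SO = 48 + 6·48 = 336.
Deadweight loss = 108.

108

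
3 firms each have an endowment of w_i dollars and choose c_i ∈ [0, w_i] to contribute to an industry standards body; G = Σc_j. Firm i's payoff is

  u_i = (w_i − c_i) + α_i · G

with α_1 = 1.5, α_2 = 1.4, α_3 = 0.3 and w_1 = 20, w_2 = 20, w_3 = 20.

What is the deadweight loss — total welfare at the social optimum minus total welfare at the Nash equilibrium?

44

∂u_i/∂c_i = α_i − 1, so firm i contributes w_i if α_i > 1, else 0.
α_i > 1 for i ∈ {1, 2}; NE contributions (20, 20, 0), G = 40.
W^NE = Σw_i − G^NE + (Σα_i)·G^NE = 60 + 2.2·40 = 148.
Planner: ∂(Σu_j)/∂c_i = Σα_j − 1 = 2.2 > 0, so everyone contributes w_i; G^SO = 60, W^SO = 60 + 2.2·60 = 192.
Deadweight loss = 44.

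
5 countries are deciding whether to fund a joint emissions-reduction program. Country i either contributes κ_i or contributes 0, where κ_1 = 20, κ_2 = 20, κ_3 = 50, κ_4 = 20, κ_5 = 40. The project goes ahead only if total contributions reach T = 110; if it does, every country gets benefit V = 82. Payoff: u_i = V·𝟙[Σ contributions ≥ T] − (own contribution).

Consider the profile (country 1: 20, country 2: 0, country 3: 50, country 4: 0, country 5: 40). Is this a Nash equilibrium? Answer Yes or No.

Total = 110 ≥ 110: provided.
Country 1 (pledges 20, payoff 62): dropping to 0 → total 90, payoff 0. No gain.
Country 2 (pledges 0, payoff 82): pledging 20 → total 130, payoff 62. No gain.
Country 3 (pledges 50, payoff 32): dropping to 0 → total 60, payoff 0. No gain.
Country 4 (pledges 0, payoff 82): pledging 20 → total 130, payoff 62. No gain.
Country 5 (pledges 40, payoff 42): dropping to 0 → total 70, payoff 0. No gain.

Yes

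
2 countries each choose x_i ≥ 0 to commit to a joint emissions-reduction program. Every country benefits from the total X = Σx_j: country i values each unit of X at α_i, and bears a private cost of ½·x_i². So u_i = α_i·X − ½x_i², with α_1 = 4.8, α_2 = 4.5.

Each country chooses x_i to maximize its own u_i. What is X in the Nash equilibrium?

Country i's FOC: ∂u_i/∂x_i = α_i − x_i = 0, so x_i* = α_i.
NE contributions = (4.8, 4.5); X = 9.3.

9.3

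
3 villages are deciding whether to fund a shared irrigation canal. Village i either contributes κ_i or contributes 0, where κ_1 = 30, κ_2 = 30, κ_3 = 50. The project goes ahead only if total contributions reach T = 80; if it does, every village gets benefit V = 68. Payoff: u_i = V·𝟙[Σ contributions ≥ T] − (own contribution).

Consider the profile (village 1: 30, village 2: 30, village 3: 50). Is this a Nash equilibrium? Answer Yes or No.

No

Total = 110 ≥ 80: provided.
Village 1 (pledges 30, payoff 38): dropping to 0 → total 80, payoff 68. Profitable deviation.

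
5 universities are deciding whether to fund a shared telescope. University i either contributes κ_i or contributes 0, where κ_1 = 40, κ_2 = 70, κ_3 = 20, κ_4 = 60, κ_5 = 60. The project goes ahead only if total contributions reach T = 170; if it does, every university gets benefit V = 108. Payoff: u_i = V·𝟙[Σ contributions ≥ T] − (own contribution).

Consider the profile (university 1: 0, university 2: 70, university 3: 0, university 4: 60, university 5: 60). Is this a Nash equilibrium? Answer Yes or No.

Yes

Total = 190 ≥ 170: provided.
University 1 (pledges 0, payoff 108): pledging 40 → total 230, payoff 68. No gain.
University 2 (pledges 70, payoff 38): dropping to 0 → total 120, payoff 0. No gain.
University 3 (pledges 0, payoff 108): pledging 20 → total 210, payoff 88. No gain.
University 4 (pledges 60, payoff 48): dropping to 0 → total 130, payoff 0. No gain.
University 5 (pledges 60, payoff 48): dropping to 0 → total 130, payoff 0. No gain.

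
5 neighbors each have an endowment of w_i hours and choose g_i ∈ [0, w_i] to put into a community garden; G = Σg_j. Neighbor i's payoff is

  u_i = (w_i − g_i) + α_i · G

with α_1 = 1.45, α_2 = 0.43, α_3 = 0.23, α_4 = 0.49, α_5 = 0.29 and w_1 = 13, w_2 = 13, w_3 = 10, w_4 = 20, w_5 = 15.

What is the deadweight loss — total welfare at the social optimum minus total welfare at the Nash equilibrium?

∂u_i/∂g_i = α_i − 1, so neighbor i contributes w_i if α_i > 1, else 0.
α_i > 1 for i ∈ {1}; NE contributions (13, 0, 0, 0, 0), G = 13.
W^NE = Σw_i − G^NE + (Σα_i)·G^NE = 71 + 1.89·13 = 95.57.
Planner: ∂(Σu_j)/∂g_i = Σα_j − 1 = 1.89 > 0, so everyone contributes w_i; G^SO = 71, W^SO = 71 + 1.89·71 = 205.19.
Deadweight loss = 109.62.

109.62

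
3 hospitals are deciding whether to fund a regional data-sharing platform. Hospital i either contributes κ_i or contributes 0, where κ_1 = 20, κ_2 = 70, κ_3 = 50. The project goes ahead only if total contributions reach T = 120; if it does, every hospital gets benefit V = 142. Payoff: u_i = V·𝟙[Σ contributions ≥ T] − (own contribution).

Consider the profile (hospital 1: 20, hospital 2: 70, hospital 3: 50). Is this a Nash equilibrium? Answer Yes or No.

Total = 140 ≥ 120: provided.
Hospital 1 (pledges 20, payoff 122): dropping to 0 → total 120, payoff 142. Profitable deviation.

No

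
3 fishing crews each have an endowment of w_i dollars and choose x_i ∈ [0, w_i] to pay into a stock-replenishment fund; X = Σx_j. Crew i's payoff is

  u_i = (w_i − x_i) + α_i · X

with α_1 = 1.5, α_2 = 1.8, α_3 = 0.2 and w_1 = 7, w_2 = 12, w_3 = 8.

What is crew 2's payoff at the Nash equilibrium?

34.2

∂u_i/∂x_i = α_i − 1, so crew i contributes w_i if α_i > 1, else 0.
α_i > 1 for i ∈ {1, 2}; NE contributions (7, 12, 0), X = 19.
u_2 = (12 − 12) + 1.8·19 = 34.2.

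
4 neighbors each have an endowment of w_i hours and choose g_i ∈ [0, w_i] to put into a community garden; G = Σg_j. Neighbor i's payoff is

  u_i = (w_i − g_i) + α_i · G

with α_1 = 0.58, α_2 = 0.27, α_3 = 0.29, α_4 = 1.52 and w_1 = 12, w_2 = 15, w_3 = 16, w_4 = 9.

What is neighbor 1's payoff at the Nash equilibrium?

17.22

∂u_i/∂g_i = α_i − 1, so neighbor i contributes w_i if α_i > 1, else 0.
α_i > 1 for i ∈ {4}; NE contributions (0, 0, 0, 9), G = 9.
u_1 = (12 − 0) + 0.58·9 = 17.22.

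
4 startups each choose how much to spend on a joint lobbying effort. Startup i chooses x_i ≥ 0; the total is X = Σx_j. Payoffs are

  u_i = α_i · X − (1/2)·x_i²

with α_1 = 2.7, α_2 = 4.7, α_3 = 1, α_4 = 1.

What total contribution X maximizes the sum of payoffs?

37.6

Planner FOC: ∂(Σu_j)/∂x_i = (Σα_j) − x_i = 0, so x_i^SO = Σα_j = 9.4 for every i; X^SO = 37.6.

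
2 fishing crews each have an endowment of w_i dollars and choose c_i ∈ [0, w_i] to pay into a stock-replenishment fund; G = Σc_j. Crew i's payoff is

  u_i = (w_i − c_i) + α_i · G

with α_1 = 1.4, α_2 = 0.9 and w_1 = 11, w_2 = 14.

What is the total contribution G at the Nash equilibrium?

11

∂u_i/∂c_i = α_i − 1, so crew i contributes w_i if α_i > 1, else 0.
α_i > 1 for i ∈ {1}; NE contributions (11, 0), G = 11.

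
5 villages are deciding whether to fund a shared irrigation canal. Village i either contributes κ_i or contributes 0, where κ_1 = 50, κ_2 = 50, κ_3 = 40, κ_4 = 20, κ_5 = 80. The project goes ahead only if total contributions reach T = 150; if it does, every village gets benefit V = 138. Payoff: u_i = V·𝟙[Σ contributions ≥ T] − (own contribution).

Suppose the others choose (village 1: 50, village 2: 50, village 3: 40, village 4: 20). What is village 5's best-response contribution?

0

Others' total = 160 ≥ 150; contributing adds cost 80 for no extra benefit.
Best response: 0.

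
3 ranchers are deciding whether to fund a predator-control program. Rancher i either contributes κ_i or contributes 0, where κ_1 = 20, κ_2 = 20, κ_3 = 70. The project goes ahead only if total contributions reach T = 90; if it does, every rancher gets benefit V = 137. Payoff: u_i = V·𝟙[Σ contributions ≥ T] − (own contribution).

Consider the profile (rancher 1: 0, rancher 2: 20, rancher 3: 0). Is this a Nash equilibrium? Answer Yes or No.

No

Total = 20 < 90: not provided.
Rancher 1 (pledges 0, payoff 0): pledging 20 → total 40, payoff -20. No gain.
Rancher 2 (pledges 20, payoff -20): dropping to 0 → total 0, payoff 0. Profitable deviation.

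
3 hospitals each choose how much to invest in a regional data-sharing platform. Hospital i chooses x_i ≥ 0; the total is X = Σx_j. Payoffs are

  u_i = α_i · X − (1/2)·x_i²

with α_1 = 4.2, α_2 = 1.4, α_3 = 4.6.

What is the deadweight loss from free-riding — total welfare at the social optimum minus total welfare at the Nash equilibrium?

72.4

Hospital i's FOC: ∂u_i/∂x_i = α_i − x_i = 0, so x_i* = α_i.
NE contributions = (4.2, 1.4, 4.6); X = 10.2.
W^NE = (Σα)·X − ½Σα_i² = 10.2² − ½·40.76 = 83.66.
Planner sets x_i = Σα_j = 10.2 for every i, so X^SO = 3·10.2 = 30.6.
W^SO = (Σα)·X^SO − ½·3·(Σα)² = (3/2)·10.2² = 156.06.
Deadweight loss = W^SO − W^NE = 72.4.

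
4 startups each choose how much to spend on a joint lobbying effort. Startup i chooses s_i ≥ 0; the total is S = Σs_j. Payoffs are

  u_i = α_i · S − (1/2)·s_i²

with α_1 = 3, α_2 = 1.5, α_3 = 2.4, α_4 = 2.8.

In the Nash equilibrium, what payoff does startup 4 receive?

Startup i's FOC: ∂u_i/∂s_i = α_i − s_i = 0, so s_i* = α_i.
NE contributions = (3, 1.5, 2.4, 2.8); S = 9.7.
u_4 = α_4·S − ½·(s_4)² = 2.8·9.7 − ½·2.8² = 23.24.

23.24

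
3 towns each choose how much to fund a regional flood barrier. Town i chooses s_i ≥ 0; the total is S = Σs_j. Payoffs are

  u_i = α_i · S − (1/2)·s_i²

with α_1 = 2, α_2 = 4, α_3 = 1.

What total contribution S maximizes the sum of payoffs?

Planner FOC: ∂(Σu_j)/∂s_i = (Σα_j) − s_i = 0, so s_i^SO = Σα_j = 7 for every i; S^SO = 21.

21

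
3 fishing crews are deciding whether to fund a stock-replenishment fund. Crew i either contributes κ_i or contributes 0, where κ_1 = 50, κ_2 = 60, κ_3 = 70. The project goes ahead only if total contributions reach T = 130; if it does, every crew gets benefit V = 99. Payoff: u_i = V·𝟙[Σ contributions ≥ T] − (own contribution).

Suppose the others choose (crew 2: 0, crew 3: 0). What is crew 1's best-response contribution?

Others' total = 0. Even contributing 50 gives 50 < 130: no benefit either way.
Best response: 0.

0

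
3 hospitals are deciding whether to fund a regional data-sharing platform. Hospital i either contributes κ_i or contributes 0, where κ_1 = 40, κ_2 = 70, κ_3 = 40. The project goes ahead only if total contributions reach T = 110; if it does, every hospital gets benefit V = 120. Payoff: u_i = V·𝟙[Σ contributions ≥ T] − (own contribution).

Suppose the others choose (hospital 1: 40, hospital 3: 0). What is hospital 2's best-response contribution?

70

Others' total = 40. Contributing 70 brings total to 110 ≥ 110: gain V − κ_2 = 50.
Best response: 70.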